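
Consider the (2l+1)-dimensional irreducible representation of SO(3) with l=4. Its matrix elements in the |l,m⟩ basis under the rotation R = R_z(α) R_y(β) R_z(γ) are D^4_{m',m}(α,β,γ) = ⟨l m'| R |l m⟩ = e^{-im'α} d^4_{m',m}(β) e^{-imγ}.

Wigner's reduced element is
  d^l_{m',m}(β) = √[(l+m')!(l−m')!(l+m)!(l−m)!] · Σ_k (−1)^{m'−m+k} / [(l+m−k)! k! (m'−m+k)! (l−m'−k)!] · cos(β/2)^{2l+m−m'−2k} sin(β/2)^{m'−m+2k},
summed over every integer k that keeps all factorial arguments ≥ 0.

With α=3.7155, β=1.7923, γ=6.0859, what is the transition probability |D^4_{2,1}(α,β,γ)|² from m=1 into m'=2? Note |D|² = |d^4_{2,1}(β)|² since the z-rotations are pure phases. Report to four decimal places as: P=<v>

P=0.0267

Split into d^4_{2,1}(β=1.7923) × two z-phases.
Half-angle: c=0.624621, s=0.780928. N=√(720·2·120·6)=1018.233765
Admissible k: 0..2 (factorial args all ≥0)
  k=0: (−1)^1·1018.2338/(240)·0.6246^7·0.7809^1 = -0.122903
  k=1: (−1)^2·1018.2338/(48)·0.6246^5·0.7809^3 = +0.960556
  k=2: (−1)^3·1018.2338/(72)·0.6246^3·0.7809^5 = -1.000967
d^4_{2,1}(1.7923) = -0.122903 +0.960556 -1.000967 = -0.163315
|D^4_{2,1}|² = |d^4_{2,1}(β)|² = (-0.163315)² = 0.026672 (the z-rotation phases have unit modulus)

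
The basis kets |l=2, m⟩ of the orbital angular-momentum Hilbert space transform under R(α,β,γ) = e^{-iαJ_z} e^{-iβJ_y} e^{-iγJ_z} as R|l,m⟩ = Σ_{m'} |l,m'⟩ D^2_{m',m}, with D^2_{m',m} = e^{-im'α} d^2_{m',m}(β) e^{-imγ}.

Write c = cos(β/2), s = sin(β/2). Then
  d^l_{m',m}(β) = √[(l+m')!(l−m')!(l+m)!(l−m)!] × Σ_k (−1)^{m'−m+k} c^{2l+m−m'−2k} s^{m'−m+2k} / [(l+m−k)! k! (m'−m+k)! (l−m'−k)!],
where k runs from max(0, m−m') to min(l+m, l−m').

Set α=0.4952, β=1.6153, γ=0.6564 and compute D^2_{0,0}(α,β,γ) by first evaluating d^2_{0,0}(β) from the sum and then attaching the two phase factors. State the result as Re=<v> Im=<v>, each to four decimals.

First d^2_{0,0}(β=1.6153), then the phase factors e^{-i(0)α} and e^{-i(0)γ}:
With c≡cos(β/2)=0.691199 and s≡sin(β/2)=0.722665, N=[2·2·2·2]^{1/2}=4.000000
Admissible k: 0..2 (factorial args all ≥0)
  k=0: (−1)^0·4.0000/(4)·0.6912^4·0.7227^0 = +0.228250
  k=1: (−1)^1·4.0000/(1)·0.6912^2·0.7227^2 = -0.998021
  k=2: (−1)^2·4.0000/(4)·0.6912^0·0.7227^4 = +0.272739
d^2_{0,0}(1.6153) = +0.228250 -0.998021 +0.272739 = -0.497031
Attach z-rotation phases: D = e^{-i(0)(0.4952)}·(-0.497031)·e^{-i(0)(0.6564)} = -0.497031+0.000000i

Re=-0.4970 Im=0.0000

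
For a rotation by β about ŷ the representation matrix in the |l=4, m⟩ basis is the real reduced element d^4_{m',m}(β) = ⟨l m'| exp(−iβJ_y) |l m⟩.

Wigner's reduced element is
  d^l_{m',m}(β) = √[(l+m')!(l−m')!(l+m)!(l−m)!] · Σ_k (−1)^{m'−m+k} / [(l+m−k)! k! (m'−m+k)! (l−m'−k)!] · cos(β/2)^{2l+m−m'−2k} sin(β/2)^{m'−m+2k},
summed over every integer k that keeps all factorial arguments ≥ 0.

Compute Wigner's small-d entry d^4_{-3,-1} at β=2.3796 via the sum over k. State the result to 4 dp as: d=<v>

d=-0.1697

d^4_{-3,-1}(β=2.3796) via Wigner's sum:
c=cos(2.3796/2)=0.371846, s=sin(2.3796/2)=0.928295; N=√[1·5040·6·120]=1904.940944
Admissible k: 2..3 (factorial args all ≥0)
  k=2: (−1)^0·1904.9409/(240)·0.3718^6·0.9283^2 = +0.018081
  k=3: (−1)^1·1904.9409/(144)·0.3718^4·0.9283^4 = -0.187807
d^4_{-3,-1}(2.3796) = +0.018081 -0.187807 = -0.169727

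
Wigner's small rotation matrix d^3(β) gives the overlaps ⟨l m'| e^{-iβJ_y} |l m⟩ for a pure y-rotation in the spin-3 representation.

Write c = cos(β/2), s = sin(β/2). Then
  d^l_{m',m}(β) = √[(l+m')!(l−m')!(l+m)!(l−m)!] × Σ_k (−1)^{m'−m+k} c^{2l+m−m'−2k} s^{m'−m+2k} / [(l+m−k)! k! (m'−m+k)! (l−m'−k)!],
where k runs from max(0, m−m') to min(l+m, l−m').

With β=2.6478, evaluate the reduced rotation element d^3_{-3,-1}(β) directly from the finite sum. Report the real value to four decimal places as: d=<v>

d^3_{-3,-1}(β=2.6478) via Wigner's sum:
c=cos(2.6478/2)=0.244396, s=sin(2.6478/2)=0.969676; N=√[1·720·2·24]=185.903201
k∈{2} keeps every argument non-negative
  k=2: (−1)^0·185.9032/(48)·0.2444^4·0.9697^2 = +0.012992
d^3_{-3,-1}(2.6478) = +0.012992

d=0.0130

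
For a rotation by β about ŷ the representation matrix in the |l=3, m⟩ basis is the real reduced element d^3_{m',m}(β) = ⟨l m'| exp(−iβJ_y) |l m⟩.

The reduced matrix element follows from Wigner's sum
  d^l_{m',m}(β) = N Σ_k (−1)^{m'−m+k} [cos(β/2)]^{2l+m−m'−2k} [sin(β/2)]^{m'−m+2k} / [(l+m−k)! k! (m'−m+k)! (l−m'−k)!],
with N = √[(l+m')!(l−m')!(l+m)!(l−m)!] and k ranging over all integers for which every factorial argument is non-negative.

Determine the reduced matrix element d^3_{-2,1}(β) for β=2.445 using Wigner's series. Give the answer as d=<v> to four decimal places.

d^3_{-2,1}(β=2.445) via Wigner's sum:
Half-angle: c=0.341297, s=0.939956. N=√(1·120·24·2)=75.894664
k∈{3,4} keeps every argument non-negative
  k=3: (−1)^0·75.8947/(12)·0.3413^3·0.9400^3 = +0.208809
  k=4: (−1)^1·75.8947/(24)·0.3413^1·0.9400^5 = -0.791897
d^3_{-2,1}(2.445) = +0.208809 -0.791897 = -0.583088

d=-0.5831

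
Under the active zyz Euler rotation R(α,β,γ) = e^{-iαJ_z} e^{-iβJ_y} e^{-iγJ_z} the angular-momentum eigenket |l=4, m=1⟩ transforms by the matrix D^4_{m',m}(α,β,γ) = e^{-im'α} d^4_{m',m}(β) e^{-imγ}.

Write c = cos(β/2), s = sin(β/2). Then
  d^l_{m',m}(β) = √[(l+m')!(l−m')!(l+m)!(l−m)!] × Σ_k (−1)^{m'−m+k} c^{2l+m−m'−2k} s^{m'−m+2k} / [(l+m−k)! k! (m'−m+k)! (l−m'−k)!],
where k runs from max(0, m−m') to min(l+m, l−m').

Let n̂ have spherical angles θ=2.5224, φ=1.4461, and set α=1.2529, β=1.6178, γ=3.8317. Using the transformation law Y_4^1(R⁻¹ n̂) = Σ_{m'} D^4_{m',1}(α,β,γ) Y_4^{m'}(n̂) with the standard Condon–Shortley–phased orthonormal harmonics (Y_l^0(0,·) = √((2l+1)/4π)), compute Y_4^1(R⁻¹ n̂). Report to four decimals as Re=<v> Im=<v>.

Need the full column D^4_{m',1} for m'=−4..4 at α=1.2529, β=1.6178, γ=3.8317.
cos(β/2)=0.690295, sin(β/2)=0.723528
d^4_{-4,1}: single k=5 term ⇒ +0.488062;  D = +0.185960+0.451247i
d^4_{-3,1}: k∈[4..5] ⇒ +0.823151 -0.542591 = +0.280560;  D = +0.279813-0.020463i
d^4_{-2,1}: k∈[3..5] ⇒ +0.839565 -1.383527 +0.303990 = -0.239971;  D = -0.058182+0.232811i
d^4_{-1,1}: k∈[2..5] ⇒ +0.566394 -1.866730 +1.025400 -0.075101 = -0.350037;  D = +0.296050+0.186762i
d^4_{0,1}: k∈[1..4] ⇒ +0.241664 -1.592963 +1.750038 -0.320434 = +0.078306;  D = -0.060388+0.049851i
d^4_{1,1}: k∈[0..3] ⇒ +0.051556 -0.849590 +1.866730 -0.683600 = +0.385095;  D = +0.140050+0.358726i
d^4_{2,1}: k∈[0..2] ⇒ -0.229263 +1.259348 -0.922351 = +0.107734;  D = +0.107575-0.005849i
d^4_{3,1}: k∈[0..1] ⇒ +0.449561 -0.823151 = -0.373590;  D = -0.097335+0.360687i
d^4_{4,1}: single k=0 term ⇒ -0.444256;  D = +0.371243+0.244012i
Y_4^{m'}(θ=2.5224,φ=1.4461) and Σ D·Y over m':
  (+0.1860+0.4512i)·(+0.0441+0.0240i)  (+0.2798-0.0205i)·(+0.0728-0.1855i)  (-0.0582+0.2328i)·(-0.3977-0.1013i)  (+0.2961+0.1868i)·(-0.0457+0.3643i)  (-0.0604+0.0499i)·(-0.1589+0.0000i)  (+0.1400+0.3587i)·(+0.0457+0.3643i)  (+0.1076-0.0058i)·(-0.3977+0.1013i)  (-0.0973+0.3607i)·(-0.0728-0.1855i)  (+0.3712+0.2440i)·(+0.0441-0.0240i)
Y_4^1(R⁻¹ n̂) = -0.081568+0.049942i

Re=-0.0816 Im=0.0499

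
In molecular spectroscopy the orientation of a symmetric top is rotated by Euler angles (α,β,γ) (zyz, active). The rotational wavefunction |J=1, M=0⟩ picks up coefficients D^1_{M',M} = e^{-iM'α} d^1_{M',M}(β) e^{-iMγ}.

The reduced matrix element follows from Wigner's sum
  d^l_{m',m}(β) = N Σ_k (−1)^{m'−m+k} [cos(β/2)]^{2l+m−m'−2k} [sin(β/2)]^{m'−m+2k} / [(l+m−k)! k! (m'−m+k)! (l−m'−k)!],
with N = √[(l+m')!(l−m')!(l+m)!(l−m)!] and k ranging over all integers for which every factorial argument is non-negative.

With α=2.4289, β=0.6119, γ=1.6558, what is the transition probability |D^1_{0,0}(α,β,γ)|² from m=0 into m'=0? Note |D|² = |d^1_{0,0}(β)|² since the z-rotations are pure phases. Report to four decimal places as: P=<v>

Split into d^1_{0,0}(β=0.6119) × two z-phases.
c=cos(0.6119/2)=0.953561, s=sin(0.6119/2)=0.301199; N=√[1·1·1·1]=1.000000
Admissible k: 0..1 (factorial args all ≥0)
  k=0: (−1)^0·1.0000/(1)·0.9536^2·0.3012^0 = +0.909279
  k=1: (−1)^1·1.0000/(1)·0.9536^0·0.3012^2 = -0.090721
d^1_{0,0}(0.6119) = +0.909279 -0.090721 = +0.818558
|D^1_{0,0}|² = |d^1_{0,0}(β)|² = (+0.818558)² = 0.670037 (the z-rotation phases have unit modulus)

P=0.6700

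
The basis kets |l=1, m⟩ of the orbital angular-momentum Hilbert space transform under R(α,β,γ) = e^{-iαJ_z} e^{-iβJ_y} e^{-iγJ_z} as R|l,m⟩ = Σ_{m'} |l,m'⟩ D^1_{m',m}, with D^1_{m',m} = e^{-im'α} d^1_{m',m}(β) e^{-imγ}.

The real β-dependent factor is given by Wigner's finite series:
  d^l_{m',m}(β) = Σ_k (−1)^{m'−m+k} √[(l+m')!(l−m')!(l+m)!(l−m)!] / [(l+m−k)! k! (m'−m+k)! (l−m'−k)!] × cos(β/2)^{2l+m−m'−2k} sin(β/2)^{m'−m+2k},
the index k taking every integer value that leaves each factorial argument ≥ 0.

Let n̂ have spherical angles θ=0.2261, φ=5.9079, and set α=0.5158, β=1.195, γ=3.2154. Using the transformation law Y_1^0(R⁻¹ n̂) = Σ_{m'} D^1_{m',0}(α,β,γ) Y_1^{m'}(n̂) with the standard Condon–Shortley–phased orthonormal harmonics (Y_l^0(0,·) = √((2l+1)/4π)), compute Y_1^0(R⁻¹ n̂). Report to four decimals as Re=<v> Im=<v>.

Re=0.2388 Im=0.0000

Need the full column D^1_{m',0} for m'=−1..1 at α=0.5158, β=1.195, γ=3.2154.
cos(β/2)=0.826745, sin(β/2)=0.562577
d^1_{-1,0}: single k=1 term ⇒ +0.657762;  D = +0.572186+0.324428i
d^1_{0,0}: k∈[0..1] ⇒ +0.683507 -0.316493 = +0.367013;  D = +0.367013+0.000000i
d^1_{1,0}: single k=0 term ⇒ -0.657762;  D = -0.572186+0.324428i
Y_1^{m'}(θ=0.2261,φ=5.9079) and Σ D·Y over m':
  (+0.5722+0.3244i)·(+0.0721+0.0284i)  (+0.3670+0.0000i)·(+0.4762+0.0000i)  (-0.5722+0.3244i)·(-0.0721+0.0284i)
Y_1^0(R⁻¹ n̂) = +0.238805+0.000000i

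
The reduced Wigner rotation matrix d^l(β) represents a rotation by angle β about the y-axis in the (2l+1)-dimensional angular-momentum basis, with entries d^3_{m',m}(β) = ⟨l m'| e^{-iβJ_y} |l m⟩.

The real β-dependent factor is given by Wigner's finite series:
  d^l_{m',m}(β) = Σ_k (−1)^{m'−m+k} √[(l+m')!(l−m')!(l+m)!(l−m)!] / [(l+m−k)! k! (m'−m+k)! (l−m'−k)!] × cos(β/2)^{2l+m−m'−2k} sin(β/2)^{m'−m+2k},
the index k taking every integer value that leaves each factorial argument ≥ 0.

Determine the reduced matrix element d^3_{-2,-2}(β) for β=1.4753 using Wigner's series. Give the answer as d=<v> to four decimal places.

d^3_{-2,-2}(β=1.4753) via Wigner's sum:
Half-angle: c=0.740051, s=0.672551. N=√(1·120·1·120)=120.000000
k∈{0,1} keeps every argument non-negative
  k=0: (−1)^0·120.0000/(120)·0.7401^6·0.6726^0 = +0.164275
  k=1: (−1)^1·120.0000/(24)·0.7401^4·0.6726^2 = -0.678370
d^3_{-2,-2}(1.4753) = +0.164275 -0.678370 = -0.514096

d=-0.5141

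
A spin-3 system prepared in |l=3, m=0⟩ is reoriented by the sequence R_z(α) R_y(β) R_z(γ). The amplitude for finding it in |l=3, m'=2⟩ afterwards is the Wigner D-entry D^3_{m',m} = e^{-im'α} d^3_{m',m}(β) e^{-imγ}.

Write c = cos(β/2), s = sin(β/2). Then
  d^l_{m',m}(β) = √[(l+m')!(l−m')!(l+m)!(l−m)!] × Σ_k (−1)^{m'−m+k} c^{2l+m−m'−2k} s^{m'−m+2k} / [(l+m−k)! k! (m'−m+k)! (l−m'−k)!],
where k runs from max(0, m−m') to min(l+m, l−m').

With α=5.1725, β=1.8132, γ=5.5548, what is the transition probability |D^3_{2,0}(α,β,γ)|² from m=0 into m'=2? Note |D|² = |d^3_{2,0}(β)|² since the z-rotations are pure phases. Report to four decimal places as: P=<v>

P=0.0959

Split into d^3_{2,0}(β=1.8132) × two z-phases.
c=cos(1.8132/2)=0.616427, s=sin(1.8132/2)=0.787412; N=√[120·1·6·6]=65.726707
k: max(0,(0)−(2))=0 … min(3+(0),3−(2))=1
  k=0: (−1)^2·65.7267/(12)·0.6164^4·0.7874^2 = +0.490332
  k=1: (−1)^3·65.7267/(12)·0.6164^2·0.7874^4 = -0.800078
d^3_{2,0}(1.8132) = +0.490332 -0.800078 = -0.309746
|D^3_{2,0}|² = |d^3_{2,0}(β)|² = (-0.309746)² = 0.095942 (the z-rotation phases have unit modulus)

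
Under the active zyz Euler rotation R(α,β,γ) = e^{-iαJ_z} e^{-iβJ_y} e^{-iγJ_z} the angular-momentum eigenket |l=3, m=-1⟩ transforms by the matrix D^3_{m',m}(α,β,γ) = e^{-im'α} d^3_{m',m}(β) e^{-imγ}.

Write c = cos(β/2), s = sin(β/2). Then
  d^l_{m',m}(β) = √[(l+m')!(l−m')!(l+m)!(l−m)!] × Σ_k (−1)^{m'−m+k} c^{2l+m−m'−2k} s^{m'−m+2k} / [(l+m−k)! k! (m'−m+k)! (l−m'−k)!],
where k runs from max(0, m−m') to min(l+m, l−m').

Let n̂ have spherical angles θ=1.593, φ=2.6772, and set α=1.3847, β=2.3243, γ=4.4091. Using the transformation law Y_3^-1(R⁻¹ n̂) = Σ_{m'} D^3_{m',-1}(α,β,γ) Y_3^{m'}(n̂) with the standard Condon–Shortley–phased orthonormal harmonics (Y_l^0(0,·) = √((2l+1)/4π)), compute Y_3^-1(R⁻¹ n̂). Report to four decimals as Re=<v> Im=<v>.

Re=0.2149 Im=-0.1119

Need the full column D^3_{m',-1} for m'=−3..3 at α=1.3847, β=2.3243, γ=4.4091.
cos(β/2)=0.397367, sin(β/2)=0.917660
d^3_{-3,-1}: single k=2 term ⇒ +0.081316;  D = -0.052957+0.061709i
d^3_{-2,-1}: k∈[1..2] ⇒ +0.028750 -0.306656 = -0.277906;  D = -0.173767-0.216879i
d^3_{-1,-1}: k∈[0..2] ⇒ +0.003937 -0.167966 +0.671834 = +0.507805;  D = +0.448200-0.238711i
d^3_{0,-1}: k∈[0..2] ⇒ -0.031494 +0.503888 -0.895758 = -0.423365;  D = +0.126443+0.404043i
d^3_{1,-1}: k∈[0..2] ⇒ +0.125975 -0.895779 +0.597158 = -0.172646;  D = +0.171462-0.020187i
d^3_{2,-1}: k∈[0..1] ⇒ -0.306656 +0.817712 = +0.511056;  D = -0.035186+0.509843i
d^3_{3,-1}: single k=0 term ⇒ +0.433667;  D = +0.419644+0.109391i
Y_3^{m'}(θ=1.593,φ=2.6772) and Σ D·Y over m':
  (-0.0530+0.0617i)·(-0.0737-0.4104i)  (-0.1738-0.2169i)·(-0.0136-0.0182i)  (+0.4482-0.2387i)·(+0.2882+0.1444i)  (+0.1264+0.4040i)·(+0.0248+0.0000i)  (+0.1715-0.0202i)·(-0.2882+0.1444i)  (-0.0352+0.5098i)·(-0.0136+0.0182i)  (+0.4196+0.1094i)·(+0.0737-0.4104i)
Y_3^-1(R⁻¹ n̂) = +0.214923-0.111909i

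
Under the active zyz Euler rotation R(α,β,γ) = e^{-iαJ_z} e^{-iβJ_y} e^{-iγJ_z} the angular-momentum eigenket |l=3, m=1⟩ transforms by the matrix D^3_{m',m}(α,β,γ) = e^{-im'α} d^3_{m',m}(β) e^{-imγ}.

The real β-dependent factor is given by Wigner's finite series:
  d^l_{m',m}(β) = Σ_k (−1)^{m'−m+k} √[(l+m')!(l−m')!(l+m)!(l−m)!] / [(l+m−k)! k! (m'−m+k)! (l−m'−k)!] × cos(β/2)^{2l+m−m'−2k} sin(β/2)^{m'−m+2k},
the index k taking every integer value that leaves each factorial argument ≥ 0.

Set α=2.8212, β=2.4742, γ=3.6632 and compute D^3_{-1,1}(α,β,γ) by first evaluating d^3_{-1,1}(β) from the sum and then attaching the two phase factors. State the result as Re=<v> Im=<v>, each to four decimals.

Re=0.0594 Im=-0.0665

D^3_{-1,1}(2.8212,2.4742,3.6632) = e^{-i·-1·2.8212}·d^3_{-1,1}(2.4742)·e^{-i·1·3.6632}. Compute d first:
c=cos(2.4742/2)=0.327538, s=sin(2.4742/2)=0.944838; N=√[2·24·24·2]=48.000000
k: max(0,(1)−(-1))=2 … min(3+(1),3−(-1))=4
  k=2: (−1)^0·48.0000/(8)·0.3275^4·0.9448^2 = +0.061647
  k=3: (−1)^1·48.0000/(6)·0.3275^2·0.9448^4 = -0.683978
  k=4: (−1)^2·48.0000/(48)·0.3275^0·0.9448^6 = +0.711450
d^3_{-1,1}(2.4742) = +0.061647 -0.683978 +0.711450 = +0.089119
Attach z-rotation phases: D = e^{-i(-1)(2.8212)}·(+0.089119)·e^{-i(1)(3.6632)} = +0.059351-0.066481i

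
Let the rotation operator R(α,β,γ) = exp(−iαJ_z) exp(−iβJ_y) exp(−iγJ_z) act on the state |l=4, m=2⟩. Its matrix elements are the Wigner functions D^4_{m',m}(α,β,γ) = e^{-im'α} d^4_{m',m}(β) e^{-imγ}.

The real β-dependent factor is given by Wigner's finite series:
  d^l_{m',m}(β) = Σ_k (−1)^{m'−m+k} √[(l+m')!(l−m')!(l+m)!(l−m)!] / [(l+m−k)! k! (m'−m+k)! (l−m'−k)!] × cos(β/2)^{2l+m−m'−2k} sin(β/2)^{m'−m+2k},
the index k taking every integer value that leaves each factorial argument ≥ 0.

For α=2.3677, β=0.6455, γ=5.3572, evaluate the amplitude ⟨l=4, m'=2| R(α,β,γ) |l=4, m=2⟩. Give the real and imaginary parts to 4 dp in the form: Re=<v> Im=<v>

Re=0.0978 Im=0.0258

Split into d^4_{2,2}(β=0.6455) × two z-phases.
With c≡cos(β/2)=0.948367 and s≡sin(β/2)=0.317176, N=[720·2·720·2]^{1/2}=1440.000000
k∈{0,1,2} keeps every argument non-negative
  k=0: (−1)^0·1440.0000/(1440)·0.9484^8·0.3172^0 = +0.654351
  k=1: (−1)^1·1440.0000/(120)·0.9484^6·0.3172^2 = -0.878293
  k=2: (−1)^2·1440.0000/(96)·0.9484^4·0.3172^4 = +0.122799
d^4_{2,2}(0.6455) = +0.654351 -0.878293 +0.122799 = -0.101142
D = (+0.023009+0.999735i)·(-0.101142)·(-0.277484+0.960730i) = +0.097790+0.025822i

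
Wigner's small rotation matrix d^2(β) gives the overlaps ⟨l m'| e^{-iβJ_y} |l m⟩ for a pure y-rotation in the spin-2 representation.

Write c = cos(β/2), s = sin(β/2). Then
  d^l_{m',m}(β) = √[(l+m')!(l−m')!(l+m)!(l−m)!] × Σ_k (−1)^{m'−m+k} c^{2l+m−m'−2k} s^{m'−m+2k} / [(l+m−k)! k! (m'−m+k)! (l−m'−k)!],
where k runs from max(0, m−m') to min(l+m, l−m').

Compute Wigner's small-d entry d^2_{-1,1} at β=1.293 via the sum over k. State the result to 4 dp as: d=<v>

d^2_{-1,1}(β=1.293) via Wigner's sum:
Half-angle: c=0.798197, s=0.602396. N=√(1·6·6·1)=6.000000
The bounds max(0,m−m')=2 and min(l+m,l−m')=3 give 2 terms
  k=2: (−1)^0·6.0000/(2)·0.7982^2·0.6024^2 = +0.693595
  k=3: (−1)^1·6.0000/(6)·0.7982^0·0.6024^4 = -0.131683
d^2_{-1,1}(1.293) = +0.693595 -0.131683 = +0.561913

d=0.5619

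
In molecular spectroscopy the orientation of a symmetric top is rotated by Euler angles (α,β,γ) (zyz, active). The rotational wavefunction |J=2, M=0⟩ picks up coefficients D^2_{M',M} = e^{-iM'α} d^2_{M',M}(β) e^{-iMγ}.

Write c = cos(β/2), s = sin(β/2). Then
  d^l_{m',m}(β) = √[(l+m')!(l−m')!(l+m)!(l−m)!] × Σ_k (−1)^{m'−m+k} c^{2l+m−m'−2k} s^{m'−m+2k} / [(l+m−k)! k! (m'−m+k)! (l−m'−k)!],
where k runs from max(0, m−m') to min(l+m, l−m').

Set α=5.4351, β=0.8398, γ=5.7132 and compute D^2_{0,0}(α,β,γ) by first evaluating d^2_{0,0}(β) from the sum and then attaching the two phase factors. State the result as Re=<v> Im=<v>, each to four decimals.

D^2_{0,0}(5.4351,0.8398,5.7132) = e^{-i·0·5.4351}·d^2_{0,0}(0.8398)·e^{-i·0·5.7132}. Compute d first:
With c≡cos(β/2)=0.913130 and s≡sin(β/2)=0.407669, N=[2·2·2·2]^{1/2}=4.000000
k∈{0,1,2} keeps every argument non-negative
  k=0: (−1)^0·4.0000/(4)·0.9131^4·0.4077^0 = +0.695232
  k=1: (−1)^1·4.0000/(1)·0.9131^2·0.4077^2 = -0.554295
  k=2: (−1)^2·4.0000/(4)·0.9131^0·0.4077^4 = +0.027620
d^2_{0,0}(0.8398) = +0.695232 -0.554295 +0.027620 = +0.168558
Phases: e^{-i·(0)·5.4351}=+1.000000+0.000000i, e^{-i·(0)·5.7132}=+1.000000+0.000000i ⇒ D=+0.168558+0.000000i

Re=0.1686 Im=0.0000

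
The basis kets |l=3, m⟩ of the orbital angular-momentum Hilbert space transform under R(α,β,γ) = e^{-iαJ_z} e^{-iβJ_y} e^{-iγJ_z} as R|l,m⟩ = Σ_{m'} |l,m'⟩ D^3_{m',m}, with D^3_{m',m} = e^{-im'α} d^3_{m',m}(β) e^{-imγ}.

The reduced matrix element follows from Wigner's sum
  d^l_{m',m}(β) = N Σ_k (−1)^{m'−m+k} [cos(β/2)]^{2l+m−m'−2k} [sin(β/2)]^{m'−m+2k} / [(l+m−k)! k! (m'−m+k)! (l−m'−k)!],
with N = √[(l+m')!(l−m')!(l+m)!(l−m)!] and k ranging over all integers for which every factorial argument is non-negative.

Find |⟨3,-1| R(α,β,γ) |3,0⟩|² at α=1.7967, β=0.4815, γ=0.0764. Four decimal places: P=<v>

Split into d^3_{-1,0}(β=0.4815) × two z-phases.
c=cos(0.4815/2)=0.971159, s=sin(0.4815/2)=0.238431; N=√[2·24·6·6]=41.569219
Admissible k: 1..3 (factorial args all ≥0)
  k=1: (−1)^0·41.5692/(12)·0.9712^5·0.2384^1 = +0.713520
  k=2: (−1)^1·41.5692/(4)·0.9712^3·0.2384^3 = -0.129024
  k=3: (−1)^2·41.5692/(12)·0.9712^1·0.2384^5 = +0.002592
d^3_{-1,0}(0.4815) = +0.713520 -0.129024 +0.002592 = +0.587088
|D^3_{-1,0}|² = |d^3_{-1,0}(β)|² = (+0.587088)² = 0.344672 (the z-rotation phases have unit modulus)

P=0.3447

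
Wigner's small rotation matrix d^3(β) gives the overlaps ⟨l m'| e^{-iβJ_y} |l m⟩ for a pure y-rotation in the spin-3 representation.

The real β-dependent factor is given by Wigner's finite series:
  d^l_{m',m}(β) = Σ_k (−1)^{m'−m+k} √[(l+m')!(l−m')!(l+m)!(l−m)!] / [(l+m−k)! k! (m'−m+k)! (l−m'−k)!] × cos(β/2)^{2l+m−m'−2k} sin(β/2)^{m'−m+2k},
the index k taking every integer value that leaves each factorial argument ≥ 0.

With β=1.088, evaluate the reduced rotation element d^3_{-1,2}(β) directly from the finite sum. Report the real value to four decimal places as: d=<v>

d^3_{-1,2}(β=1.088) via Wigner's sum:
c=cos(1.088/2)=0.855645, s=sin(1.088/2)=0.517563; N=√[2·24·120·1]=75.894664
Admissible k: 3..4 (factorial args all ≥0)
  k=3: (−1)^0·75.8947/(12)·0.8556^3·0.5176^3 = +0.549288
  k=4: (−1)^1·75.8947/(24)·0.8556^1·0.5176^5 = -0.100487
d^3_{-1,2}(1.088) = +0.549288 -0.100487 = +0.448801

d=0.4488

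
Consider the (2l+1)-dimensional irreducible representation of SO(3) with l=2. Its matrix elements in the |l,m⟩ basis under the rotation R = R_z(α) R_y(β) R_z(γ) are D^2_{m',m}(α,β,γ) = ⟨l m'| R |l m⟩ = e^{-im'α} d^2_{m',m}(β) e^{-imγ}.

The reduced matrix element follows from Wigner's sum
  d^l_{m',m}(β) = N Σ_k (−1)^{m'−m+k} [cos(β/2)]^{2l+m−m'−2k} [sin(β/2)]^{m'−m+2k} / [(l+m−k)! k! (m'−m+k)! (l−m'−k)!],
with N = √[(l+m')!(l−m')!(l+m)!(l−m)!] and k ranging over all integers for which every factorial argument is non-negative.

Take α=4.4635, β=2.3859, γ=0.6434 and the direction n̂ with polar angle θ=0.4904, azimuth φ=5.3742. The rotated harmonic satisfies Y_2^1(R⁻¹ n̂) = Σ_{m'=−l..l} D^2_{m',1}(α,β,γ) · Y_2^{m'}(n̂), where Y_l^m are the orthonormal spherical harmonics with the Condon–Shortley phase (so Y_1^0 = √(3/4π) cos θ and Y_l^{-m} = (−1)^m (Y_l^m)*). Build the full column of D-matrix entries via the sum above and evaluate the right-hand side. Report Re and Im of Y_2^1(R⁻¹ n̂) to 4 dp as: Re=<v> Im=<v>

Need the full column D^2_{m',1} for m'=−2..2 at α=4.4635, β=2.3859, γ=0.6434.
cos(β/2)=0.368920, sin(β/2)=0.929461
d^2_{-2,1}: single k=3 term ⇒ +0.592455;  D = -0.246772+0.538616i
d^2_{-1,1}: k∈[2..3] ⇒ +0.352734 -0.746320 = -0.393586;  D = +0.306411+0.247027i
d^2_{0,1}: k∈[1..2] ⇒ +0.114315 -0.725607 = -0.611292;  D = -0.489071+0.366726i
d^2_{1,1}: k∈[0..1] ⇒ +0.018524 -0.352734 = -0.334210;  D = -0.128456-0.308538i
d^2_{2,1}: single k=0 term ⇒ -0.093338;  D = +0.092350-0.013544i
Y_2^{m'}(θ=0.4904,φ=5.3742) and Σ D·Y over m':
  (-0.2468+0.5386i)·(-0.0210+0.0831i)  (+0.3064+0.2470i)·(+0.1973+0.2532i)  (-0.4891+0.3667i)·(+0.4209+0.0000i)  (-0.1285-0.3085i)·(-0.1973+0.2532i)  (+0.0923-0.0135i)·(-0.0210-0.0831i)
Y_2^1(R⁻¹ n̂) = -0.147133+0.269820i

Re=-0.1471 Im=0.2698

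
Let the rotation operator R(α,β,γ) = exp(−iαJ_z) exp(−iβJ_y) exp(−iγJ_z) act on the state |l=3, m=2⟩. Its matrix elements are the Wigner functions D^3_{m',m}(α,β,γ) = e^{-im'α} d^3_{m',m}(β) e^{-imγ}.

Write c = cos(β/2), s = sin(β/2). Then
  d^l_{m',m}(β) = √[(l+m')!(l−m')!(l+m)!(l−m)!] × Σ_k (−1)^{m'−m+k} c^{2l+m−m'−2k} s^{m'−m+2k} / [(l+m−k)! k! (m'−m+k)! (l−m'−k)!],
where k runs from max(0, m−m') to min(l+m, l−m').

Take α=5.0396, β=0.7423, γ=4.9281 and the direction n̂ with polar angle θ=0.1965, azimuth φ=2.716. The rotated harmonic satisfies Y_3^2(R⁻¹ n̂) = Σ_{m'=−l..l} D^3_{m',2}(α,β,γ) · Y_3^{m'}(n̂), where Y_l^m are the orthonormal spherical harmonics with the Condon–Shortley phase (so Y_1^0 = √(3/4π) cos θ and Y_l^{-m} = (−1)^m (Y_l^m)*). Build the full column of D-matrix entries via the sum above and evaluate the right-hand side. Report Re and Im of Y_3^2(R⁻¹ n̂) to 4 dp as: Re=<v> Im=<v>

Need the full column D^3_{m',2} for m'=−3..3 at α=5.0396, β=0.7423, γ=4.9281.
cos(β/2)=0.931911, sin(β/2)=0.362687
d^3_{-3,2}: single k=5 term ⇒ +0.014326;  D = +0.007490-0.012211i
d^3_{-2,2}: k∈[4..5] ⇒ +0.075136 -0.002276 = +0.072860;  D = +0.071056+0.016113i
d^3_{-1,2}: k∈[3..4] ⇒ +0.244203 -0.018494 = +0.225708;  D = +0.023479+0.224484i
d^3_{0,2}: k∈[2..3] ⇒ +0.543404 -0.082307 = +0.461097;  D = -0.418847+0.192814i
d^3_{1,2}: k∈[1..2] ⇒ +0.806129 -0.244203 = +0.561926;  D = -0.386566-0.407833i
d^3_{2,2}: k∈[0..1] ⇒ +0.655007 -0.496058 = +0.158950;  D = +0.074097-0.140622i
d^3_{3,2}: single k=0 term ⇒ -0.624425;  D = -0.616672-0.098090i
Y_3^{m'}(θ=0.1965,φ=2.716) and Σ D·Y over m':
  (+0.0075-0.0122i)·(-0.0009-0.0030i)  (+0.0711+0.0161i)·(+0.0252+0.0287i)  (+0.0235+0.2245i)·(-0.2189-0.0992i)  (-0.4188+0.1928i)·(+0.6622+0.0000i)  (-0.3866-0.4078i)·(+0.2189-0.0992i)  (+0.0741-0.1406i)·(+0.0252-0.0287i)  (-0.6167-0.0981i)·(+0.0009-0.0030i)
Y_3^2(R⁻¹ n̂) = -0.387075+0.023802i

Re=-0.3871 Im=0.0238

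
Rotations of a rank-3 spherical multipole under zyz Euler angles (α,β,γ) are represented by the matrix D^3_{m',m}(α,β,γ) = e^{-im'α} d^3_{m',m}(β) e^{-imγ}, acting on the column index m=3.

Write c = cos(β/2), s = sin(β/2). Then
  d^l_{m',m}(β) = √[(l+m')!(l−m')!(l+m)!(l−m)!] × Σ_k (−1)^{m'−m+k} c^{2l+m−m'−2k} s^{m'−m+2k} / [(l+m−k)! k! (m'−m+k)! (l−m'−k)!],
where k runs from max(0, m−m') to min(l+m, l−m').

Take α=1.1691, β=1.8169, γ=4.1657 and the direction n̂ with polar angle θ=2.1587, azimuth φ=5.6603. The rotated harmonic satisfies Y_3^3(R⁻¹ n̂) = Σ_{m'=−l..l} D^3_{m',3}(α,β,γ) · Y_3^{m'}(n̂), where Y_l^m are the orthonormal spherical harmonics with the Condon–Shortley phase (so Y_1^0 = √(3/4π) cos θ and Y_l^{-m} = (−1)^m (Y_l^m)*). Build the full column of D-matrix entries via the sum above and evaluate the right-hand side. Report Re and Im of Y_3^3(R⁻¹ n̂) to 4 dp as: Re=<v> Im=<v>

Need the full column D^3_{m',3} for m'=−3..3 at α=1.1691, β=1.8169, γ=4.1657.
cos(β/2)=0.614969, sin(β/2)=0.788551
d^3_{-3,3}: single k=6 term ⇒ +0.240425;  D = -0.218037-0.101313i
d^3_{-2,3}: single k=5 term ⇒ +0.459281;  D = -0.340979+0.307689i
d^3_{-1,3}: single k=4 term ⇒ +0.566333;  D = +0.184815+0.535328i
d^3_{0,3}: single k=3 term ⇒ +0.509993;  D = +0.508770+0.035299i
d^3_{1,3}: single k=2 term ⇒ +0.344443;  D = +0.156291-0.306944i
d^3_{2,3}: single k=1 term ⇒ +0.169891;  D = -0.109204-0.130144i
d^3_{3,3}: single k=0 term ⇒ +0.054090;  D = -0.051731+0.015801i
Y_3^{m'}(θ=2.1587,φ=5.6603) and Σ D·Y over m':
  (-0.2180-0.1013i)·(-0.0705+0.2298i)  (-0.3410+0.3077i)·(-0.1253-0.3719i)  (+0.1848+0.5353i)·(+0.1175+0.0844i)  (+0.5088+0.0353i)·(+0.3026+0.0000i)  (+0.1563-0.3069i)·(-0.1175+0.0844i)  (-0.1092-0.1301i)·(-0.1253+0.3719i)  (-0.0517+0.0158i)·(+0.0705+0.2298i)
Y_3^3(R⁻¹ n̂) = +0.388661+0.148665i

Re=0.3887 Im=0.1487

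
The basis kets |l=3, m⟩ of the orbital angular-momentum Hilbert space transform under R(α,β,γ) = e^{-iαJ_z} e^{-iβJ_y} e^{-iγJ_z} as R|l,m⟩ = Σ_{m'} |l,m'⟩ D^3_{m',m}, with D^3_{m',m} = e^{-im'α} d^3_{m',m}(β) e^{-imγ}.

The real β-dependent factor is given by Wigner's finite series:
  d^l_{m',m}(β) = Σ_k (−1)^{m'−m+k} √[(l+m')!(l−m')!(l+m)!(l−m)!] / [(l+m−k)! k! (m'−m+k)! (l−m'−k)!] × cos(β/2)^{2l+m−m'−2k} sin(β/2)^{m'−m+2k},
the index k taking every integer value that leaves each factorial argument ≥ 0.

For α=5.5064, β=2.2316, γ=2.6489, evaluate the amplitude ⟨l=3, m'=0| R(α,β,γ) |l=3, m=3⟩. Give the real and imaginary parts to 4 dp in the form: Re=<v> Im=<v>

D^3_{0,3}(5.5064,2.2316,2.6489) = e^{-i·0·5.5064}·d^3_{0,3}(2.2316)·e^{-i·3·2.6489}. Compute d first:
With c≡cos(β/2)=0.439459 and s≡sin(β/2)=0.898263, N=[6·6·720·1]^{1/2}=160.996894
k: max(0,(3)−(0))=3 … min(3+(3),3−(0))=3
  k=3: (−1)^0·160.9969/(36)·0.4395^3·0.8983^3 = +0.275093
d^3_{0,3}(2.2316) = +0.275093
Attach z-rotation phases: D = e^{-i(0)(5.5064)}·(+0.275093)·e^{-i(3)(2.6489)} = -0.025470-0.273912i

Re=-0.0255 Im=-0.2739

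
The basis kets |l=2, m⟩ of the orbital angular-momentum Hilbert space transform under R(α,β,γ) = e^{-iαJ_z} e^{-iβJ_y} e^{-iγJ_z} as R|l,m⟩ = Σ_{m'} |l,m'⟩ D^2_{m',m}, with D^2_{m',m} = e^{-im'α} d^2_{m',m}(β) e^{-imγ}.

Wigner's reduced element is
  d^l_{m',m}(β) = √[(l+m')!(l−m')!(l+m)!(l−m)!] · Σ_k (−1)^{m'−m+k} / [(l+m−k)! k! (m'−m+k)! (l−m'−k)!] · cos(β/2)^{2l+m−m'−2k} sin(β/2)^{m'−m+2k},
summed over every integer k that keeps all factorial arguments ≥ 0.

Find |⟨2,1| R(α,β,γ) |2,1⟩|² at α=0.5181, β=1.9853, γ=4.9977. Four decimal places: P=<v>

First d^2_{1,1}(β=1.9853), then the phase factors e^{-i(1)α} and e^{-i(1)γ}:
Half-angle: c=0.546472, s=0.837477. N=√(6·1·6·1)=6.000000
k: max(0,(1)−(1))=0 … min(2+(1),2−(1))=1
  k=0: (−1)^0·6.0000/(6)·0.5465^4·0.8375^0 = +0.089181
  k=1: (−1)^1·6.0000/(2)·0.5465^2·0.8375^2 = -0.628353
d^2_{1,1}(1.9853) = +0.089181 -0.628353 = -0.539172
|D^2_{1,1}|² = |d^2_{1,1}(β)|² = (-0.539172)² = 0.290706 (the z-rotation phases have unit modulus)

P=0.2907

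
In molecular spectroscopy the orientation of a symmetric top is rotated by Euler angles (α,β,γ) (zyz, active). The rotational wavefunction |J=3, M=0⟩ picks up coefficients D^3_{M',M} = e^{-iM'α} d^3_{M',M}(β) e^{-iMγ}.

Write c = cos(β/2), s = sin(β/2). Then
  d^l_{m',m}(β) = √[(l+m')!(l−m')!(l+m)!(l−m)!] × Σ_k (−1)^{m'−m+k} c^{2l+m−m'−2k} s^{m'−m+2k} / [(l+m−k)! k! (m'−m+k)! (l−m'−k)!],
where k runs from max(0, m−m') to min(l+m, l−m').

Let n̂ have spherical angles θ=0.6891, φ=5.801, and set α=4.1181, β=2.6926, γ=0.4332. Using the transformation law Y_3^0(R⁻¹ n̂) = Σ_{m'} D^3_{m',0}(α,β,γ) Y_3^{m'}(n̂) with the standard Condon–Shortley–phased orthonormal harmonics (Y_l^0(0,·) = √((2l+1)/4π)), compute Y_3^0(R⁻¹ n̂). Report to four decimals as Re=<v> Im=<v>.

Re=0.0984 Im=0.0000

Need the full column D^3_{m',0} for m'=−3..3 at α=4.1181, β=2.6926, γ=0.4332.
cos(β/2)=0.222615, sin(β/2)=0.974906
d^3_{-3,0}: single k=3 term ⇒ +0.045716;  D = +0.044692-0.009623i
d^3_{-2,0}: k∈[2..3] ⇒ +0.012785 -0.245201 = -0.232416;  D = +0.086686-0.215645i
d^3_{-1,0}: k∈[1..3] ⇒ +0.001846 -0.106235 +0.679141 = +0.574753;  D = -0.321816-0.476210i
d^3_{0,0}: k∈[0..3] ⇒ +0.000122 -0.021008 +0.402907 -0.858573 = -0.476553;  D = -0.476553+0.000000i
d^3_{1,0}: k∈[0..2] ⇒ -0.001846 +0.106235 -0.679141 = -0.574753;  D = +0.321816-0.476210i
d^3_{2,0}: k∈[0..1] ⇒ +0.012785 -0.245201 = -0.232416;  D = +0.086686+0.215645i
d^3_{3,0}: single k=0 term ⇒ -0.045716;  D = -0.044692-0.009623i
Y_3^{m'}(θ=0.6891,φ=5.801) and Σ D·Y over m':
  (+0.0447-0.0096i)·(+0.0133+0.1064i)  (+0.0867-0.2156i)·(+0.1818+0.2620i)  (-0.3218-0.4762i)·(+0.3602+0.1885i)  (-0.4766+0.0000i)·(-0.0062+0.0000i)  (+0.3218-0.4762i)·(-0.3602+0.1885i)  (+0.0867+0.2156i)·(+0.1818-0.2620i)  (-0.0447-0.0096i)·(-0.0133+0.1064i)
Y_3^0(R⁻¹ n̂) = +0.098428-0.000000i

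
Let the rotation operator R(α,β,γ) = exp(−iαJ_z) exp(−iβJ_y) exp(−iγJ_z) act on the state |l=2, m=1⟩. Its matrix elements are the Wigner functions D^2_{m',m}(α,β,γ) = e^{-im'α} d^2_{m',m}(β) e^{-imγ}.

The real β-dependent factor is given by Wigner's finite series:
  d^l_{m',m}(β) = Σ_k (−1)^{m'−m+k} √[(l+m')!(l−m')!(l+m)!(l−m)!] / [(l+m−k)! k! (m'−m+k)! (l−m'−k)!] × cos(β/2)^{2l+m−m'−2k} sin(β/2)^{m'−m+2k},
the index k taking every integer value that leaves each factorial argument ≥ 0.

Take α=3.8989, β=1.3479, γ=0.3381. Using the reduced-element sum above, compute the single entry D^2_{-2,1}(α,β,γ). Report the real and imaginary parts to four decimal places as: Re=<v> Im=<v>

Re=0.1459 Im=0.3507

D^2_{-2,1}(3.8989,1.3479,0.3381) = e^{-i·-2·3.8989}·d^2_{-2,1}(1.3479)·e^{-i·1·0.3381}. Compute d first:
c=cos(1.3479/2)=0.781363, s=sin(1.3479/2)=0.624077; N=√[1·24·6·1]=12.000000
k: max(0,(1)−(-2))=3 … min(2+(1),2−(-2))=3
  k=3: (−1)^0·12.0000/(6)·0.7814^1·0.6241^3 = +0.379837
d^2_{-2,1}(1.3479) = +0.379837
D = (+0.056152+0.998422i)·(+0.379837)·(+0.943387-0.331695i) = +0.145913+0.350693i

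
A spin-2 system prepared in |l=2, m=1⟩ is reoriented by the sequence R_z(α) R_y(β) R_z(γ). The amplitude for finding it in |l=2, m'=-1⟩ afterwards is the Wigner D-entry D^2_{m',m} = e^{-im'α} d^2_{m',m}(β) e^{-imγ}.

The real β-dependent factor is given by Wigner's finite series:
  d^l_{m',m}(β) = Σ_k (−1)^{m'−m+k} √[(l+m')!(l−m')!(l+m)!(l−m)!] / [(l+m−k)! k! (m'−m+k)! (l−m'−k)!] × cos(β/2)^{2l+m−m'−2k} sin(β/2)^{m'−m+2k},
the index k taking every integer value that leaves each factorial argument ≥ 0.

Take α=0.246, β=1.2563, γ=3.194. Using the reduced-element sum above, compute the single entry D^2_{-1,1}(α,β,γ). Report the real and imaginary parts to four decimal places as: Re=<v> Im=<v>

D^2_{-1,1}(0.246,1.2563,3.194) = e^{-i·-1·0.246}·d^2_{-1,1}(1.2563)·e^{-i·1·3.194}. Compute d first:
Half-angle: c=0.809116, s=0.587649. N=√(1·6·6·1)=6.000000
k: max(0,(1)−(-1))=2 … min(2+(1),2−(-1))=3
  k=2: (−1)^0·6.0000/(2)·0.8091^2·0.5876^2 = +0.678233
  k=3: (−1)^1·6.0000/(6)·0.8091^0·0.5876^4 = -0.119254
d^2_{-1,1}(1.2563) = +0.678233 -0.119254 = +0.558979
Phases: e^{-i·(-1)·0.246}=+0.969894+0.243526i, e^{-i·(1)·3.194}=-0.998627+0.052383i ⇒ D=-0.548537-0.107540i

Re=-0.5485 Im=-0.1075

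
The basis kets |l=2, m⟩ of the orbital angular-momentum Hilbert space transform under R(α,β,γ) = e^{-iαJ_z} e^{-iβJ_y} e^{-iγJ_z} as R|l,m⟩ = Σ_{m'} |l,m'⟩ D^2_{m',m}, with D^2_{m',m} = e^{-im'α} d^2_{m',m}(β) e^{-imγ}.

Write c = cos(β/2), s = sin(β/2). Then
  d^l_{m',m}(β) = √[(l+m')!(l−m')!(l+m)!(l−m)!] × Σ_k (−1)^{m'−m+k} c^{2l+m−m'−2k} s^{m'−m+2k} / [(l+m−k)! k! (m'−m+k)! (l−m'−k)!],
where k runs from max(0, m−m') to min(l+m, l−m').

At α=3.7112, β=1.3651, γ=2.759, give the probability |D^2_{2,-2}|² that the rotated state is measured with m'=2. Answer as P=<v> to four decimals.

P=0.0251

Split into d^2_{2,-2}(β=1.3651) × two z-phases.
c=cos(1.3651/2)=0.775967, s=sin(1.3651/2)=0.630774; N=√[24·1·1·24]=24.000000
Admissible k: 0..0 (factorial args all ≥0)
  k=0: (−1)^4·24.0000/(24)·0.7760^0·0.6308^4 = +0.158305
d^2_{2,-2}(1.3651) = +0.158305
|D^2_{2,-2}|² = |d^2_{2,-2}(β)|² = (+0.158305)² = 0.025060 (the z-rotation phases have unit modulus)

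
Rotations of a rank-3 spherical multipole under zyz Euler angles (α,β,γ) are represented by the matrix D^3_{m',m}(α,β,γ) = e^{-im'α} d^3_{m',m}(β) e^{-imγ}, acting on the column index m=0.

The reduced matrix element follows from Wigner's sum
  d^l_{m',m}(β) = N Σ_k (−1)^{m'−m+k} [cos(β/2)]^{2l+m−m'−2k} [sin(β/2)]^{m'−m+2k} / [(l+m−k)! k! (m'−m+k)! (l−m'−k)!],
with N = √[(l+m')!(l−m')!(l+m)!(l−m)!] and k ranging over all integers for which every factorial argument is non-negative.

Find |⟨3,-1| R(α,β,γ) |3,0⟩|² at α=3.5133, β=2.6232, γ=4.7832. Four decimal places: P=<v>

P=0.3538

D^3_{-1,0}(3.5133,2.6232,4.7832) = e^{-i·-1·3.5133}·d^3_{-1,0}(2.6232)·e^{-i·0·4.7832}. Compute d first:
Half-angle: c=0.256304, s=0.966596. N=√(2·24·6·6)=41.569219
Admissible k: 1..3 (factorial args all ≥0)
  k=1: (−1)^0·41.5692/(12)·0.2563^5·0.9666^1 = +0.003703
  k=2: (−1)^1·41.5692/(4)·0.2563^3·0.9666^3 = -0.158020
  k=3: (−1)^2·41.5692/(12)·0.2563^1·0.9666^5 = +0.749154
d^3_{-1,0}(2.6232) = +0.003703 -0.158020 +0.749154 = +0.594838
|D^3_{-1,0}|² = |d^3_{-1,0}(β)|² = (+0.594838)² = 0.353832 (the z-rotation phases have unit modulus)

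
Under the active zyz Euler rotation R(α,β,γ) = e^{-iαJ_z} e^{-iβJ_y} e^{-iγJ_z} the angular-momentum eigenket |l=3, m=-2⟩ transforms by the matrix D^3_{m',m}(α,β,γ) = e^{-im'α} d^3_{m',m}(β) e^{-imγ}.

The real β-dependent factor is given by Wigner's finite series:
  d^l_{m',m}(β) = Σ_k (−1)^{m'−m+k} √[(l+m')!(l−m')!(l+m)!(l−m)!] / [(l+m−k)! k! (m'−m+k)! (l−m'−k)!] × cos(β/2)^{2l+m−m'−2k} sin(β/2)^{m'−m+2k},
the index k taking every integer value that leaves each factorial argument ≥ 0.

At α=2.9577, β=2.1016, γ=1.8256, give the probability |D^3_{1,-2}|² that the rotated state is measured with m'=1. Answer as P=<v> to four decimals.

P=0.0709

D^3_{1,-2}(2.9577,2.1016,1.8256) = e^{-i·1·2.9577}·d^3_{1,-2}(2.1016)·e^{-i·-2·1.8256}. Compute d first:
Half-angle: c=0.496877, s=0.867821. N=√(24·2·1·120)=75.894664
k∈{0,1} keeps every argument non-negative
  k=0: (−1)^3·75.8947/(12)·0.4969^3·0.8678^3 = -0.507069
  k=1: (−1)^4·75.8947/(24)·0.4969^1·0.8678^5 = +0.773392
d^3_{1,-2}(2.1016) = -0.507069 +0.773392 = +0.266323
|D^3_{1,-2}|² = |d^3_{1,-2}(β)|² = (+0.266323)² = 0.070928 (the z-rotation phases have unit modulus)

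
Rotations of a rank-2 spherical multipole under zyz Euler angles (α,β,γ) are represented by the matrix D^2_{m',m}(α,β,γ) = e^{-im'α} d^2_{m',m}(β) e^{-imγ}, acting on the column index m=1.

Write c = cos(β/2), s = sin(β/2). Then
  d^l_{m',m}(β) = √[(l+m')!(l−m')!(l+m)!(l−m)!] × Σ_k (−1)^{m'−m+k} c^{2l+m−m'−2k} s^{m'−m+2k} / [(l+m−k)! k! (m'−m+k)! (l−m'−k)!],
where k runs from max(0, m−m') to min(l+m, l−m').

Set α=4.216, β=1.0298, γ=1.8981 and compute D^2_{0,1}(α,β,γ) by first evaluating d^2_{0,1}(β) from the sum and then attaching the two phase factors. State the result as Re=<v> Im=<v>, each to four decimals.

Re=-0.1738 Im=-0.5120

D^2_{0,1}(4.216,1.0298,1.8981) = e^{-i·0·4.216}·d^2_{0,1}(1.0298)·e^{-i·1·1.8981}. Compute d first:
With c≡cos(β/2)=0.870342 and s≡sin(β/2)=0.492448, N=[2·2·6·1]^{1/2}=4.898979
The bounds max(0,m−m')=1 and min(l+m,l−m')=2 give 2 terms
  k=1: (−1)^0·4.8990/(2)·0.8703^3·0.4924^1 = +0.795254
  k=2: (−1)^1·4.8990/(2)·0.8703^1·0.4924^3 = -0.254593
d^2_{0,1}(1.0298) = +0.795254 -0.254593 = +0.540661
Attach z-rotation phases: D = e^{-i(0)(4.216)}·(+0.540661)·e^{-i(1)(1.8981)} = -0.173818-0.511958i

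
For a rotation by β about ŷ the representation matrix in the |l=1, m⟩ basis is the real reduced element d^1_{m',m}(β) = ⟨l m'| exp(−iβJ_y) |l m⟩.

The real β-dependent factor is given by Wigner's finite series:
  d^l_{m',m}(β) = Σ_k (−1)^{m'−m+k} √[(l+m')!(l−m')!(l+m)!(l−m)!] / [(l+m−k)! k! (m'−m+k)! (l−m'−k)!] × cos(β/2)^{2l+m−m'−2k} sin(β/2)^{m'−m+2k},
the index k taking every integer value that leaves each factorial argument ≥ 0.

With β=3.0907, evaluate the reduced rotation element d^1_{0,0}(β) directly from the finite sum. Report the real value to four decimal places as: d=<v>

d^1_{0,0}(β=3.0907) via Wigner's sum:
Half-angle: c=0.025444, s=0.999676. N=√(1·1·1·1)=1.000000
The bounds max(0,m−m')=0 and min(l+m,l−m')=1 give 2 terms
  k=0: (−1)^0·1.0000/(1)·0.0254^2·0.9997^0 = +0.000647
  k=1: (−1)^1·1.0000/(1)·0.0254^0·0.9997^2 = -0.999353
d^1_{0,0}(3.0907) = +0.000647 -0.999353 = -0.998705

d=-0.9987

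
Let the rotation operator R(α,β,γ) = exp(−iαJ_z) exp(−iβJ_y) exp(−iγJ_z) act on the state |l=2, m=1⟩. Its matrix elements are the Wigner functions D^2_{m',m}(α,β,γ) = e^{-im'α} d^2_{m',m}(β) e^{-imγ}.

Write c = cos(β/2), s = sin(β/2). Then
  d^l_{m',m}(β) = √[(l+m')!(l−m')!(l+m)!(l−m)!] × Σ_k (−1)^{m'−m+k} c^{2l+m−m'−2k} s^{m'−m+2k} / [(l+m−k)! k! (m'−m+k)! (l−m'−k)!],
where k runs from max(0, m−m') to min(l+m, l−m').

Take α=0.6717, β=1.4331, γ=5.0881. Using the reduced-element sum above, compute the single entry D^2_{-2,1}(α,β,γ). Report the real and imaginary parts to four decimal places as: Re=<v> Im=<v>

D^2_{-2,1}(0.6717,1.4331,5.0881) = e^{-i·-2·0.6717}·d^2_{-2,1}(1.4331)·e^{-i·1·5.0881}. Compute d first:
With c≡cos(β/2)=0.754076 and s≡sin(β/2)=0.656787, N=[1·24·6·1]^{1/2}=12.000000
Admissible k: 3..3 (factorial args all ≥0)
  k=3: (−1)^0·12.0000/(6)·0.7541^1·0.6568^3 = +0.427286
d^2_{-2,1}(1.4331) = +0.427286
Phases: e^{-i·(-2)·0.6717}=+0.225442+0.974257i, e^{-i·(1)·5.0881}=+0.366934+0.930247i ⇒ D=-0.351903+0.242359i

Re=-0.3519 Im=0.2424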